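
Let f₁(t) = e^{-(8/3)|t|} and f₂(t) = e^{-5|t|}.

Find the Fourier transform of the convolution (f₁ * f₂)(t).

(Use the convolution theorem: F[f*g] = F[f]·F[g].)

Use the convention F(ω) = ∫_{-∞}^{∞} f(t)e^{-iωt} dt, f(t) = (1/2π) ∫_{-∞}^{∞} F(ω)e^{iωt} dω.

F[f₁*f₂](ω) = \frac{480}{\left(\omega^{2} + 25\right) \left(9 \omega^{2} + 64\right)}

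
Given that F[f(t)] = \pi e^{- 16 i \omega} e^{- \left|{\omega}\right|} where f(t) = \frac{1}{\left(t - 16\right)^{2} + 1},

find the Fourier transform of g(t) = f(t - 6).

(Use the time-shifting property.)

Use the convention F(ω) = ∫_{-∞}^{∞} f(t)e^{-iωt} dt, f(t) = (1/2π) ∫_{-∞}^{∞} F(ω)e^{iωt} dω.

F[g](ω) = \pi e^{- 22 i \omega - \left|{\omega}\right|}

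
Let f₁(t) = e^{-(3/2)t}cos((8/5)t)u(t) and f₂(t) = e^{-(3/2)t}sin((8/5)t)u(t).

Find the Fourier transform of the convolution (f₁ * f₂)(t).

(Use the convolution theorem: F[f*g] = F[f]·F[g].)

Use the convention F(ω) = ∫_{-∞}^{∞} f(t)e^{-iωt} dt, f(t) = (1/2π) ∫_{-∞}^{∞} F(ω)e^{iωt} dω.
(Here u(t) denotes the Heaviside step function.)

F[f₁*f₂](ω) = \frac{8000 \left(2 i \omega + 3\right)}{\left(25 \left(2 i \omega + 3\right)^{2} + 256\right)^{2}}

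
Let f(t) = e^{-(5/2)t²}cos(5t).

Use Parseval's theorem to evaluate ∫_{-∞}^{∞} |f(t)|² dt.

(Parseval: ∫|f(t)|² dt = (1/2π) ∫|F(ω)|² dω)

∫|f(t)|² dt = \frac{\sqrt{5} \sqrt{\pi} \left(1 + e^{5}\right)}{10 e^{5}}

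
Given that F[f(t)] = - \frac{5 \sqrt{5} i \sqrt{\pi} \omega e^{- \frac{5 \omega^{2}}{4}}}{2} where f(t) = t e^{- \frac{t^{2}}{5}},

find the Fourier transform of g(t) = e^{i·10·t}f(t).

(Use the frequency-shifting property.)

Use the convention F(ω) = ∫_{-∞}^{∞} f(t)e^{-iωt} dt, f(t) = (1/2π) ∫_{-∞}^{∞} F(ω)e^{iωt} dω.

F[g](ω) = \frac{5 \sqrt{5} i \sqrt{\pi} \left(10 - \omega\right) e^{- \frac{5 \left(\omega - 10\right)^{2}}{4}}}{2}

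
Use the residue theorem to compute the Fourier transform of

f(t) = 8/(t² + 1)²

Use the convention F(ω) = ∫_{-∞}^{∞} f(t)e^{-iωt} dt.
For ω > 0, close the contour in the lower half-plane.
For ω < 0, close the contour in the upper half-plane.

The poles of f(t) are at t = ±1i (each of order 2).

Let g(z) = f(z)e^{-iωz}; for large |z| the factor e^{-iωz} decays in the lower half-plane when ω > 0 and in the upper half-plane when ω < 0.

Case ω > 0 (lower half-plane, clockwise contour ⇒ F(ω) = -2πi·ΣRes):
  Res_{z = - i} g(z) = 2 i \left(\omega + 1\right) e^{- \omega} (pole of order 2)
  F(ω) = -2πi·ΣRes = 4 \pi \left(\omega + 1\right) e^{- \omega}

Case ω < 0 (upper half-plane, counterclockwise contour ⇒ F(ω) = +2πi·ΣRes):
  Res_{z = i} g(z) = 2 i \left(\omega - 1\right) e^{\omega} (pole of order 2)
  F(ω) = 2πi·ΣRes = 4 \pi \left(1 - \omega\right) e^{\omega}

Both cases combine into a single formula in |ω|:

F(ω) = 4 \pi \left(\left|{\omega}\right| + 1\right) e^{- \left|{\omega}\right|}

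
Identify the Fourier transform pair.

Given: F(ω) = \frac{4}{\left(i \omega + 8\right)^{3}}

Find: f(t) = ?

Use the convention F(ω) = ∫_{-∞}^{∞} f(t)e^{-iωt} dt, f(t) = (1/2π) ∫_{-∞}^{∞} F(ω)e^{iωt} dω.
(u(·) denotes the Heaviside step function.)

f(t) = 2 t^{2} e^{- 8 t} u\left(t\right)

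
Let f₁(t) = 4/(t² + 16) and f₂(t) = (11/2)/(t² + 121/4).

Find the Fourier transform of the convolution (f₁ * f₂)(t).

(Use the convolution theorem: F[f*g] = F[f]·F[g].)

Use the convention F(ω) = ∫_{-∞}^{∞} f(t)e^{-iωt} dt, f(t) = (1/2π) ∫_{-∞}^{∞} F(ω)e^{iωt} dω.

F[f₁*f₂](ω) = \pi^{2} e^{- \frac{19 \left|{\omega}\right|}{2}}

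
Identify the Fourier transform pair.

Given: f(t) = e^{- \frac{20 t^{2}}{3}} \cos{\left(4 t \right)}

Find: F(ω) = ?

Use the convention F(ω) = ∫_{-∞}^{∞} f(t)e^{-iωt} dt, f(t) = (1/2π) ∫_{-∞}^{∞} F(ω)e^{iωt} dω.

F(ω) = \frac{\sqrt{15} \sqrt{\pi} \left(e^{\frac{3 \omega}{5}} + 1\right) e^{- \frac{3 \omega^{2}}{80} - \frac{3 \omega}{10} - \frac{3}{5}}}{20}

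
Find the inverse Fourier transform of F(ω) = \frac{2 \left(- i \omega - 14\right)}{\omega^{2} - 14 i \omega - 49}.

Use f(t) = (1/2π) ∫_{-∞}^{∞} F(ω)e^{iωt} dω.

f(t) = 2 \left(7 t + 1\right) e^{- 7 t} u\left(t\right)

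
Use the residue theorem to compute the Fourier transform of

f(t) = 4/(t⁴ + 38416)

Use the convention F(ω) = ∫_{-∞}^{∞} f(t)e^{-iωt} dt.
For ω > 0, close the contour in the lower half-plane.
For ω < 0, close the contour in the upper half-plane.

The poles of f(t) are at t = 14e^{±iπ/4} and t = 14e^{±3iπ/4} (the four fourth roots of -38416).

Let g(z) = f(z)e^{-iωz}; for large |z| the factor e^{-iωz} decays in the lower half-plane when ω > 0 and in the upper half-plane when ω < 0.

Case ω > 0 (lower half-plane, clockwise contour ⇒ F(ω) = -2πi·ΣRes):
  Res_{z = - 7 \sqrt{2} - 7 \sqrt{2} i} g(z) = \frac{\sqrt{2} i \left(1 - i\right) e^{7 \sqrt{2} \omega \left(-1 + i\right)}}{5488}
  Res_{z = 7 \sqrt{2} - 7 \sqrt{2} i} g(z) = \frac{\sqrt{2} i \left(1 + i\right) e^{- 7 \sqrt{2} \omega \left(1 + i\right)}}{5488}
  F(ω) = -2πi·ΣRes = \frac{\sqrt{2} \pi \left(1 - i\right) \left(e^{14 \sqrt{2} i \omega} + i\right) e^{- 7 \sqrt{2} \omega \left(1 + i\right)}}{2744} = \frac{\pi e^{- 7 \sqrt{2} \omega} \sin{\left(7 \sqrt{2} \omega + \frac{\pi}{4} \right)}}{686}

Case ω < 0 (upper half-plane, counterclockwise contour ⇒ F(ω) = +2πi·ΣRes):
  Res_{z = 7 \sqrt{2} + 7 \sqrt{2} i} g(z) = \frac{\sqrt{2} i \left(-1 + i\right) e^{7 \sqrt{2} \omega \left(1 - i\right)}}{5488}
  Res_{z = - 7 \sqrt{2} + 7 \sqrt{2} i} g(z) = \frac{\sqrt{2} \left(1 - i\right) e^{7 \sqrt{2} \omega \left(1 + i\right)}}{5488}
  F(ω) = 2πi·ΣRes = - \frac{\sqrt{2} i \pi \left(i \left(1 - i\right) e^{7 \sqrt{2} \omega \left(1 - i\right)} - \left(1 - i\right) e^{7 \sqrt{2} \omega \left(1 + i\right)}\right)}{2744} = \frac{\pi e^{7 \sqrt{2} \omega} \cos{\left(7 \sqrt{2} \omega + \frac{\pi}{4} \right)}}{686}

Both cases combine into a single formula in |ω|:

F(ω) = \frac{\pi e^{- 7 \sqrt{2} \left|{\omega}\right|} \sin{\left(7 \sqrt{2} \left|{\omega}\right| + \frac{\pi}{4} \right)}}{686}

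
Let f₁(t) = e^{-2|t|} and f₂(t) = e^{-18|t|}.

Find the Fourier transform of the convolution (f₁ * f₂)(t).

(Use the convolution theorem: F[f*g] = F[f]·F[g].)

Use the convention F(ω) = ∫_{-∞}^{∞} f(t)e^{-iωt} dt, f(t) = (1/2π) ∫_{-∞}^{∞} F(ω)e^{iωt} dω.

F[f₁*f₂](ω) = \frac{144}{\left(\omega^{2} + 4\right) \left(\omega^{2} + 324\right)}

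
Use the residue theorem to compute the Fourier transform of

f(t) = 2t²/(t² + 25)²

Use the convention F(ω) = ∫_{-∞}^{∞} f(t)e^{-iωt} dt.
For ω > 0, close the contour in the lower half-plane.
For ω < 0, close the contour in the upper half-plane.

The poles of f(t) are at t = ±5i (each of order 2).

Let g(z) = f(z)e^{-iωz}; for large |z| the factor e^{-iωz} decays in the lower half-plane when ω > 0 and in the upper half-plane when ω < 0.

Case ω > 0 (lower half-plane, clockwise contour ⇒ F(ω) = -2πi·ΣRes):
  Res_{z = - 5 i} g(z) = \frac{i \left(1 - 5 \omega\right) e^{- 5 \omega}}{10} (pole of order 2)
  F(ω) = -2πi·ΣRes = \frac{\pi \left(1 - 5 \omega\right) e^{- 5 \omega}}{5}

Case ω < 0 (upper half-plane, counterclockwise contour ⇒ F(ω) = +2πi·ΣRes):
  Res_{z = 5 i} g(z) = \frac{i \left(- 5 \omega - 1\right) e^{5 \omega}}{10} (pole of order 2)
  F(ω) = 2πi·ΣRes = \frac{\pi \left(5 \omega + 1\right) e^{5 \omega}}{5}

Both cases combine into a single formula in |ω|:

F(ω) = \frac{\pi \left(1 - 5 \left|{\omega}\right|\right) e^{- 5 \left|{\omega}\right|}}{5}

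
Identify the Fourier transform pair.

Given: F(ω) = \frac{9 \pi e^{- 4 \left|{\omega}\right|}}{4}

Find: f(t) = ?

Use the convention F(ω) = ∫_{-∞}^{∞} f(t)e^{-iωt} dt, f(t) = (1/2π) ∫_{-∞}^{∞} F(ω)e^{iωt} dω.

f(t) = \frac{9}{t^{2} + 16}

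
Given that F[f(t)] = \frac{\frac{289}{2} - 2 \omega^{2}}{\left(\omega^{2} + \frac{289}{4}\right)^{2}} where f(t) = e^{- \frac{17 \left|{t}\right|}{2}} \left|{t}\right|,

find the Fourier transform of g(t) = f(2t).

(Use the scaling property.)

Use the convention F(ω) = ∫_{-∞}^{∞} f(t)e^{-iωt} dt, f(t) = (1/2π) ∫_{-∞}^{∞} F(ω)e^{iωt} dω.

F[g](ω) = \frac{4 \left(289 - \omega^{2}\right)}{\left(\omega^{2} + 289\right)^{2}}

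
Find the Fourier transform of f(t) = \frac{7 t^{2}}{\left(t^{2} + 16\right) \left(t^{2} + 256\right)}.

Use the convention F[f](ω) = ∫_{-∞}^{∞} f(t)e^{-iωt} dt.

F(ω) = \frac{7 \pi \left(4 - e^{12 \left|{\omega}\right|}\right) e^{- 16 \left|{\omega}\right|}}{60}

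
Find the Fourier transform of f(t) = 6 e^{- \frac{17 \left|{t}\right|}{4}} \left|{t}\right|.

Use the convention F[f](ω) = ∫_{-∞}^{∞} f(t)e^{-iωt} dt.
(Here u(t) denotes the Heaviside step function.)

F(ω) = \frac{192 \left(289 - 16 \omega^{2}\right)}{\left(16 \omega^{2} + 289\right)^{2}}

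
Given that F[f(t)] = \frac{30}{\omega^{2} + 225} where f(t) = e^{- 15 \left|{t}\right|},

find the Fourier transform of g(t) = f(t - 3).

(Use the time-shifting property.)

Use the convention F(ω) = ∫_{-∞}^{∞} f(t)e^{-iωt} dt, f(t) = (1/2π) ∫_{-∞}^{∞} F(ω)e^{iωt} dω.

F[g](ω) = \frac{30 e^{- 3 i \omega}}{\omega^{2} + 225}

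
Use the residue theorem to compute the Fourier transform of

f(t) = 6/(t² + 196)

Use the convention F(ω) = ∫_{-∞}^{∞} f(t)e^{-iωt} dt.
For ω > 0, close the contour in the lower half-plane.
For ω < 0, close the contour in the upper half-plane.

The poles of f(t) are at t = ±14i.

Let g(z) = f(z)e^{-iωz}; for large |z| the factor e^{-iωz} decays in the lower half-plane when ω > 0 and in the upper half-plane when ω < 0.

Case ω > 0 (lower half-plane, clockwise contour ⇒ F(ω) = -2πi·ΣRes):
  Res_{z = - 14 i} g(z) = \frac{3 i e^{- 14 \omega}}{14}
  F(ω) = -2πi·ΣRes = \frac{3 \pi e^{- 14 \omega}}{7}

Case ω < 0 (upper half-plane, counterclockwise contour ⇒ F(ω) = +2πi·ΣRes):
  Res_{z = 14 i} g(z) = - \frac{3 i e^{14 \omega}}{14}
  F(ω) = 2πi·ΣRes = \frac{3 \pi e^{14 \omega}}{7}

Both cases combine into a single formula in |ω|:

F(ω) = \frac{3 \pi e^{- 14 \left|{\omega}\right|}}{7}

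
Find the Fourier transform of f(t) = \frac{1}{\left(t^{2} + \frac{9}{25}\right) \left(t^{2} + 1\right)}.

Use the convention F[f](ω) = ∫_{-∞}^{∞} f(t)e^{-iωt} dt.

F(ω) = - \frac{25 \pi e^{- \left|{\omega}\right|}}{16} + \frac{125 \pi e^{- \frac{3 \left|{\omega}\right|}{5}}}{48}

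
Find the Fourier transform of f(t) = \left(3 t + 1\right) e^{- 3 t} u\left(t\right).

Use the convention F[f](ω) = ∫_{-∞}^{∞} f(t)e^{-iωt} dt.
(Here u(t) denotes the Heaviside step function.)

F(ω) = \frac{- i \omega - 6}{\omega^{2} - 6 i \omega - 9}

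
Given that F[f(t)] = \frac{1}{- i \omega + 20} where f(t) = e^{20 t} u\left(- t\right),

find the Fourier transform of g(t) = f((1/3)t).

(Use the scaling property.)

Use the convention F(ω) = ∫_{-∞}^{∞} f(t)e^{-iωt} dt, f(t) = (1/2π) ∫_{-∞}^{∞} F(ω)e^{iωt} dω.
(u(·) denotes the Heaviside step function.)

F[g](ω) = - \frac{3}{3 i \omega - 20}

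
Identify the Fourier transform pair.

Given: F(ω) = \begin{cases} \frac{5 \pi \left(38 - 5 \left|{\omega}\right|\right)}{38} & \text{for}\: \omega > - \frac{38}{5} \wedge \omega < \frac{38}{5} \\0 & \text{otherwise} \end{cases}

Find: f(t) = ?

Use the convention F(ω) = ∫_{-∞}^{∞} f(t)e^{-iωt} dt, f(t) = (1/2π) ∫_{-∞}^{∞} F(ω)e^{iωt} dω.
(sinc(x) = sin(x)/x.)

f(t) = 19 \operatorname{sinc}^{2}{\left(\frac{19 t}{5} \right)}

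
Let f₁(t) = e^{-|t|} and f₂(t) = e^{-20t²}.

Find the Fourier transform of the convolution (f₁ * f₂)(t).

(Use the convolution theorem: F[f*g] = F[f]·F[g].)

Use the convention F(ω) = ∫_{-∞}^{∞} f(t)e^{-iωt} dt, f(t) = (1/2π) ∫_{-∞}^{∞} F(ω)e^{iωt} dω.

F[f₁*f₂](ω) = \frac{\sqrt{5} \sqrt{\pi} e^{- \frac{\omega^{2}}{80}}}{5 \left(\omega^{2} + 1\right)}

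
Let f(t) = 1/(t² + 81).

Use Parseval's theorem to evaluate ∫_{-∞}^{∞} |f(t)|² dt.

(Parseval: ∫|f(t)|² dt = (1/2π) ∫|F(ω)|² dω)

∫|f(t)|² dt = \frac{\pi}{1458}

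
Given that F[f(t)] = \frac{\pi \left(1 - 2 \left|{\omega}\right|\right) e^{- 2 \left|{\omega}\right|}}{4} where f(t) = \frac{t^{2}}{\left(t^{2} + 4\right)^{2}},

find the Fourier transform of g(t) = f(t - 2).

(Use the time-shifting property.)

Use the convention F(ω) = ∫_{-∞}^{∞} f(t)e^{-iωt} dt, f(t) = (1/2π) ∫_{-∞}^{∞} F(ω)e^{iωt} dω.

F[g](ω) = \frac{\pi \left(1 - 2 \left|{\omega}\right|\right) e^{- 2 i \omega - 2 \left|{\omega}\right|}}{4}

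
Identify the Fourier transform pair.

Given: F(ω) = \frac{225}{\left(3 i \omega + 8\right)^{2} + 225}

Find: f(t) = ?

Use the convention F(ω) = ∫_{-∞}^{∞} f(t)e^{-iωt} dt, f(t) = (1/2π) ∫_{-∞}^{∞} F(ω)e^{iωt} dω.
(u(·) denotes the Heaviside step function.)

f(t) = 5 e^{- \frac{8 t}{3}} \sin{\left(5 t \right)} u\left(t\right)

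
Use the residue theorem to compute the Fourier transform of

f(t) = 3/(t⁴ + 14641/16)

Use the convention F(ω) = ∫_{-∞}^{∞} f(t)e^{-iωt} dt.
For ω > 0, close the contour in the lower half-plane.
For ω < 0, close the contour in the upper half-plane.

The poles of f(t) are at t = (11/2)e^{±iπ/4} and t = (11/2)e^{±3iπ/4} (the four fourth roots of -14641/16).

Let g(z) = f(z)e^{-iωz}; for large |z| the factor e^{-iωz} decays in the lower half-plane when ω > 0 and in the upper half-plane when ω < 0.

Case ω > 0 (lower half-plane, clockwise contour ⇒ F(ω) = -2πi·ΣRes):
  Res_{z = - \frac{11 \sqrt{2}}{4} - \frac{11 \sqrt{2} i}{4}} g(z) = \frac{3 \sqrt{2} \left(1 + i\right) e^{\frac{11 \sqrt{2} \omega \left(-1 + i\right)}{4}}}{1331}
  Res_{z = \frac{11 \sqrt{2}}{4} - \frac{11 \sqrt{2} i}{4}} g(z) = \frac{3 \sqrt{2} \left(-1 + i\right) e^{- \frac{11 \sqrt{2} \omega \left(1 + i\right)}{4}}}{1331}
  F(ω) = -2πi·ΣRes = \frac{6 \sqrt{2} \pi \left(\left(1 - i\right) e^{\frac{11 \sqrt{2} i \omega}{2}} + 1 + i\right) e^{- \frac{11 \sqrt{2} \omega \left(1 + i\right)}{4}}}{1331} = \frac{24 \pi e^{- \frac{11 \sqrt{2} \omega}{4}} \sin{\left(\frac{11 \sqrt{2} \omega}{4} + \frac{\pi}{4} \right)}}{1331}

Case ω < 0 (upper half-plane, counterclockwise contour ⇒ F(ω) = +2πi·ΣRes):
  Res_{z = \frac{11 \sqrt{2}}{4} + \frac{11 \sqrt{2} i}{4}} g(z) = - \frac{3 \sqrt{2} \left(1 + i\right) e^{\frac{11 \sqrt{2} \omega \left(1 - i\right)}{4}}}{1331}
  Res_{z = - \frac{11 \sqrt{2}}{4} + \frac{11 \sqrt{2} i}{4}} g(z) = \frac{3 \sqrt{2} \left(1 - i\right) e^{\frac{11 \sqrt{2} \omega \left(1 + i\right)}{4}}}{1331}
  F(ω) = 2πi·ΣRes = - \frac{6 \sqrt{2} i \pi \left(\left(1 + i\right) e^{\frac{11 \sqrt{2} \omega \left(1 - i\right)}{4}} - \left(1 - i\right) e^{\frac{11 \sqrt{2} \omega \left(1 + i\right)}{4}}\right)}{1331} = \frac{24 \pi e^{\frac{11 \sqrt{2} \omega}{4}} \cos{\left(\frac{11 \sqrt{2} \omega}{4} + \frac{\pi}{4} \right)}}{1331}

Both cases combine into a single formula in |ω|:

F(ω) = \frac{24 \pi e^{- \frac{11 \sqrt{2} \left|{\omega}\right|}{4}} \sin{\left(\frac{11 \sqrt{2} \left|{\omega}\right|}{4} + \frac{\pi}{4} \right)}}{1331}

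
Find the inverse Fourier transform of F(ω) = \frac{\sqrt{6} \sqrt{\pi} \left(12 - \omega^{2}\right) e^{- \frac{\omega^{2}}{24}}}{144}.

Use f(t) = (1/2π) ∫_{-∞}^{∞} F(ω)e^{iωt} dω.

f(t) = 6 t^{2} e^{- 6 t^{2}}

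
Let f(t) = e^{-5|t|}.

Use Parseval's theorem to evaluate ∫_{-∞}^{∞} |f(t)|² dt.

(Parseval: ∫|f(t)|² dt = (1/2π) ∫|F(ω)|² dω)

∫|f(t)|² dt = \frac{1}{5}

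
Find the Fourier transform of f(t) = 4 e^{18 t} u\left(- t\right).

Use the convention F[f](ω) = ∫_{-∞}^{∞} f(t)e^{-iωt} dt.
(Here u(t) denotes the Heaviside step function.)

F(ω) = - \frac{4}{i \omega - 18}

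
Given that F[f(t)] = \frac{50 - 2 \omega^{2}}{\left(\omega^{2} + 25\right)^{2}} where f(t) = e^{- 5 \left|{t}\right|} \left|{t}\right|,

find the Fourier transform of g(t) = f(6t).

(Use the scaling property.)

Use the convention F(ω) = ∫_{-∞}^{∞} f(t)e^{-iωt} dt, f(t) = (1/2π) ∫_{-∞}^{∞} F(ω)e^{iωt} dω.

F[g](ω) = \frac{12 \left(900 - \omega^{2}\right)}{\left(\omega^{2} + 900\right)^{2}}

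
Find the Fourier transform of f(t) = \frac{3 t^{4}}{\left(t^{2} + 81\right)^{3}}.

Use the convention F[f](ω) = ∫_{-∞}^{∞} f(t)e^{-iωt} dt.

F(ω) = \frac{\pi \left(27 \omega^{2} - 15 \left|{\omega}\right| + 1\right) e^{- 9 \left|{\omega}\right|}}{8}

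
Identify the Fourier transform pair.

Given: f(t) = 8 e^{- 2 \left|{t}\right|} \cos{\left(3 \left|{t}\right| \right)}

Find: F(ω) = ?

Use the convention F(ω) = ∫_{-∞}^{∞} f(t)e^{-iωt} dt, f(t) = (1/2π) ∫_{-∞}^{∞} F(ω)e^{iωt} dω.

F(ω) = \frac{32 \left(\omega^{2} + 13\right)}{\omega^{4} - 10 \omega^{2} + 169}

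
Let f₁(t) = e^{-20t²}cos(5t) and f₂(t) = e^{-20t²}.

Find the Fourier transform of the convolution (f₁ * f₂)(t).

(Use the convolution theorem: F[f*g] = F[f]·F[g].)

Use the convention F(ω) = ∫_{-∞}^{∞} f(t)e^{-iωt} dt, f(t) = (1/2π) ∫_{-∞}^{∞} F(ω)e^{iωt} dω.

F[f₁*f₂](ω) = \frac{\pi \left(e^{\frac{\omega}{4}} + 1\right) e^{- \frac{\omega^{2}}{40} - \frac{\omega}{8} - \frac{5}{16}}}{40}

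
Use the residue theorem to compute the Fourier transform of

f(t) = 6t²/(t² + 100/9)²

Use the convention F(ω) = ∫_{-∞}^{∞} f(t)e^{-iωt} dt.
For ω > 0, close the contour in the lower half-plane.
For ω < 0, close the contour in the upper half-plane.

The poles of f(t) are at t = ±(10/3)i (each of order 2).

Let g(z) = f(z)e^{-iωz}; for large |z| the factor e^{-iωz} decays in the lower half-plane when ω > 0 and in the upper half-plane when ω < 0.

Case ω > 0 (lower half-plane, clockwise contour ⇒ F(ω) = -2πi·ΣRes):
  Res_{z = - \frac{10 i}{3}} g(z) = \frac{3 i \left(3 - 10 \omega\right) e^{- \frac{10 \omega}{3}}}{20} (pole of order 2)
  F(ω) = -2πi·ΣRes = \frac{3 \pi \left(3 - 10 \omega\right) e^{- \frac{10 \omega}{3}}}{10}

Case ω < 0 (upper half-plane, counterclockwise contour ⇒ F(ω) = +2πi·ΣRes):
  Res_{z = \frac{10 i}{3}} g(z) = \frac{3 i \left(- 10 \omega - 3\right) e^{\frac{10 \omega}{3}}}{20} (pole of order 2)
  F(ω) = 2πi·ΣRes = \frac{3 \pi \left(10 \omega + 3\right) e^{\frac{10 \omega}{3}}}{10}

Both cases combine into a single formula in |ω|:

F(ω) = \frac{3 \pi \left(3 - 10 \left|{\omega}\right|\right) e^{- \frac{10 \left|{\omega}\right|}{3}}}{10}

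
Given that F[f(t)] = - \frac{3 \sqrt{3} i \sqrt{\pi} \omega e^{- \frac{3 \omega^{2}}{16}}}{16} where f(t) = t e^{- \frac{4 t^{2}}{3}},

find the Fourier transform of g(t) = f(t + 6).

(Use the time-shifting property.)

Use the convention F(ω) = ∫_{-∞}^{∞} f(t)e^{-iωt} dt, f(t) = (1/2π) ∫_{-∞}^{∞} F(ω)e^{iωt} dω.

F[g](ω) = - \frac{3 \sqrt{3} i \sqrt{\pi} \omega e^{- \frac{3 \omega \left(\omega - 32 i\right)}{16}}}{16}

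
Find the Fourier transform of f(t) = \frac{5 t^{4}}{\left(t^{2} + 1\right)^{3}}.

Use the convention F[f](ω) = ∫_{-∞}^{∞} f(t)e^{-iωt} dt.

F(ω) = \frac{5 \pi \left(\omega^{2} - 5 \left|{\omega}\right| + 3\right) e^{- \left|{\omega}\right|}}{8}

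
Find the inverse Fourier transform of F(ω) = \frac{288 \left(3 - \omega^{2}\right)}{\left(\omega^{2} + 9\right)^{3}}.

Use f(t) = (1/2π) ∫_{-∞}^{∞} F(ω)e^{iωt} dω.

f(t) = 8 t^{2} e^{- 3 \left|{t}\right|}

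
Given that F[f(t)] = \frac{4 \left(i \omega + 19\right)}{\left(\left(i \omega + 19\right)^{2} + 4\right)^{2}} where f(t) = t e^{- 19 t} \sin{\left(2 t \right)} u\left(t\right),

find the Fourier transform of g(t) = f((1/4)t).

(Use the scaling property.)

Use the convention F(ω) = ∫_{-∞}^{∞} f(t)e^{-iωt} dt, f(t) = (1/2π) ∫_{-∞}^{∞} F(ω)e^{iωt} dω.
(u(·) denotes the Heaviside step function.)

F[g](ω) = \frac{16 \left(4 i \omega + 19\right)}{\left(\left(4 i \omega + 19\right)^{2} + 4\right)^{2}}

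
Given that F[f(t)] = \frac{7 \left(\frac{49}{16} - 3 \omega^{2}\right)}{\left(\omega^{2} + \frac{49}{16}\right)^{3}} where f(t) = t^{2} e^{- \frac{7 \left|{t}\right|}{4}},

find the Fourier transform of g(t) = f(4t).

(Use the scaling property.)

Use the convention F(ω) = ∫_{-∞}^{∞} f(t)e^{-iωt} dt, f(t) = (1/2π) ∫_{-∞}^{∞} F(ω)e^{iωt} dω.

F[g](ω) = \frac{448 \left(49 - 3 \omega^{2}\right)}{\left(\omega^{2} + 49\right)^{3}}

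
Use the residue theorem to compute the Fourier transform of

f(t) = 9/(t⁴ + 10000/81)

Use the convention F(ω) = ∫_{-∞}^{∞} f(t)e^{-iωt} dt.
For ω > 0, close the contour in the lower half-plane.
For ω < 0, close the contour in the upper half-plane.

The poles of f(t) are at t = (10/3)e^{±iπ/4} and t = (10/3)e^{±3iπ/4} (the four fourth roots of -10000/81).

Let g(z) = f(z)e^{-iωz}; for large |z| the factor e^{-iωz} decays in the lower half-plane when ω > 0 and in the upper half-plane when ω < 0.

Case ω > 0 (lower half-plane, clockwise contour ⇒ F(ω) = -2πi·ΣRes):
  Res_{z = - \frac{5 \sqrt{2}}{3} - \frac{5 \sqrt{2} i}{3}} g(z) = \frac{243 \sqrt{2} i \left(1 - i\right) e^{\frac{5 \sqrt{2} \omega \left(-1 + i\right)}{3}}}{8000}
  Res_{z = \frac{5 \sqrt{2}}{3} - \frac{5 \sqrt{2} i}{3}} g(z) = \frac{243 \sqrt{2} i \left(1 + i\right) e^{- \frac{5 \sqrt{2} \omega \left(1 + i\right)}{3}}}{8000}
  F(ω) = -2πi·ΣRes = \frac{243 \sqrt{2} \pi \left(1 - i\right) \left(e^{\frac{10 \sqrt{2} i \omega}{3}} + i\right) e^{- \frac{5 \sqrt{2} \omega \left(1 + i\right)}{3}}}{4000} = \frac{243 \pi e^{- \frac{5 \sqrt{2} \omega}{3}} \sin{\left(\frac{5 \sqrt{2} \omega}{3} + \frac{\pi}{4} \right)}}{1000}

Case ω < 0 (upper half-plane, counterclockwise contour ⇒ F(ω) = +2πi·ΣRes):
  Res_{z = \frac{5 \sqrt{2}}{3} + \frac{5 \sqrt{2} i}{3}} g(z) = \frac{243 \sqrt{2} i \left(-1 + i\right) e^{\frac{5 \sqrt{2} \omega \left(1 - i\right)}{3}}}{8000}
  Res_{z = - \frac{5 \sqrt{2}}{3} + \frac{5 \sqrt{2} i}{3}} g(z) = \frac{243 \sqrt{2} \left(1 - i\right) e^{\frac{5 \sqrt{2} \omega \left(1 + i\right)}{3}}}{8000}
  F(ω) = 2πi·ΣRes = - \frac{243 \sqrt{2} i \pi \left(i \left(1 - i\right) e^{\frac{5 \sqrt{2} \omega \left(1 - i\right)}{3}} - \left(1 - i\right) e^{\frac{5 \sqrt{2} \omega \left(1 + i\right)}{3}}\right)}{4000} = \frac{243 \pi e^{\frac{5 \sqrt{2} \omega}{3}} \cos{\left(\frac{5 \sqrt{2} \omega}{3} + \frac{\pi}{4} \right)}}{1000}

Both cases combine into a single formula in |ω|:

F(ω) = \frac{243 \pi e^{- \frac{5 \sqrt{2} \left|{\omega}\right|}{3}} \sin{\left(\frac{5 \sqrt{2} \left|{\omega}\right|}{3} + \frac{\pi}{4} \right)}}{1000}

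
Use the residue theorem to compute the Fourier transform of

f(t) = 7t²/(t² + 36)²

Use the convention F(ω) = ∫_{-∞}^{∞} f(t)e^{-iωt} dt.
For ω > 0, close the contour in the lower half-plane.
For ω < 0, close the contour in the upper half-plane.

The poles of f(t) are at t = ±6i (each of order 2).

Let g(z) = f(z)e^{-iωz}; for large |z| the factor e^{-iωz} decays in the lower half-plane when ω > 0 and in the upper half-plane when ω < 0.

Case ω > 0 (lower half-plane, clockwise contour ⇒ F(ω) = -2πi·ΣRes):
  Res_{z = - 6 i} g(z) = \frac{7 i \left(1 - 6 \omega\right) e^{- 6 \omega}}{24} (pole of order 2)
  F(ω) = -2πi·ΣRes = \frac{7 \pi \left(1 - 6 \omega\right) e^{- 6 \omega}}{12}

Case ω < 0 (upper half-plane, counterclockwise contour ⇒ F(ω) = +2πi·ΣRes):
  Res_{z = 6 i} g(z) = \frac{7 i \left(- 6 \omega - 1\right) e^{6 \omega}}{24} (pole of order 2)
  F(ω) = 2πi·ΣRes = \frac{7 \pi \left(6 \omega + 1\right) e^{6 \omega}}{12}

Both cases combine into a single formula in |ω|:

F(ω) = \frac{7 \pi \left(1 - 6 \left|{\omega}\right|\right) e^{- 6 \left|{\omega}\right|}}{12}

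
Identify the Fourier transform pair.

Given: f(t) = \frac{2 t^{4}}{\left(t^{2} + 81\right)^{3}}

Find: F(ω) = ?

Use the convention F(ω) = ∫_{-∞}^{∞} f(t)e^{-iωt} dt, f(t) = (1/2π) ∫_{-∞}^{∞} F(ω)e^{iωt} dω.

F(ω) = \frac{\pi \left(27 \omega^{2} - 15 \left|{\omega}\right| + 1\right) e^{- 9 \left|{\omega}\right|}}{12}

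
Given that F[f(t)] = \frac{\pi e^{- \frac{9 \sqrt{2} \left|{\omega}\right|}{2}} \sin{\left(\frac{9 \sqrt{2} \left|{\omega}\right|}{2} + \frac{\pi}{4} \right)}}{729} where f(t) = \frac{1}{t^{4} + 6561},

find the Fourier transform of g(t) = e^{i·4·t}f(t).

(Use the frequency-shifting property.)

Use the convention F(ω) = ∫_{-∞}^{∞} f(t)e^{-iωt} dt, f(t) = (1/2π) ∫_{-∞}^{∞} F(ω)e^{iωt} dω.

F[g](ω) = \frac{\pi e^{- \frac{9 \sqrt{2} \left|{\omega - 4}\right|}{2}} \sin{\left(\frac{9 \sqrt{2} \left|{\omega - 4}\right|}{2} + \frac{\pi}{4} \right)}}{729}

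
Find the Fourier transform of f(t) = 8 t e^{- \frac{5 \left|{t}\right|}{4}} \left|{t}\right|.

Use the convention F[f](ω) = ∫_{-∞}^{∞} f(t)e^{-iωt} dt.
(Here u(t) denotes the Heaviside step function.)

F(ω) = \frac{8192 i \omega \left(16 \omega^{2} - 75\right)}{\left(16 \omega^{2} + 25\right)^{3}}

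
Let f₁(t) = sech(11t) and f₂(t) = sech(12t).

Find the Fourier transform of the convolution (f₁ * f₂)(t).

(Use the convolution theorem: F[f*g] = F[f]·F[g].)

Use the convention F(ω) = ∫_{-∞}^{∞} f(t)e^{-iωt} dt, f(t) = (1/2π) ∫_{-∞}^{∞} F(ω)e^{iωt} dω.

F[f₁*f₂](ω) = \frac{\pi^{2}}{132 \cosh{\left(\frac{\pi \omega}{24} \right)} \cosh{\left(\frac{\pi \omega}{22} \right)}}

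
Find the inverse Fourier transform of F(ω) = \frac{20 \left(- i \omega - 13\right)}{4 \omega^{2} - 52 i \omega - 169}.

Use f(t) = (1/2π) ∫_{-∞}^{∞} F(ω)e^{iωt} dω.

f(t) = 5 \left(\frac{13 t}{2} + 1\right) e^{- \frac{13 t}{2}} u\left(t\right)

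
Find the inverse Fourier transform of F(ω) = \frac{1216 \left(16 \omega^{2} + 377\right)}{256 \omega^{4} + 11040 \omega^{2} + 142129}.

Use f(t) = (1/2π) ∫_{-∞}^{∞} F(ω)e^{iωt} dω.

f(t) = 8 e^{- \frac{19 \left|{t}\right|}{4}} \cos{\left(\left|{t}\right| \right)}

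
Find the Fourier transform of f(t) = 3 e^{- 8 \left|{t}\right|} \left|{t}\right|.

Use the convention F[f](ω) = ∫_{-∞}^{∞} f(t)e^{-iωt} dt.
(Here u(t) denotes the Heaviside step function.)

F(ω) = \frac{6 \left(64 - \omega^{2}\right)}{\left(\omega^{2} + 64\right)^{2}}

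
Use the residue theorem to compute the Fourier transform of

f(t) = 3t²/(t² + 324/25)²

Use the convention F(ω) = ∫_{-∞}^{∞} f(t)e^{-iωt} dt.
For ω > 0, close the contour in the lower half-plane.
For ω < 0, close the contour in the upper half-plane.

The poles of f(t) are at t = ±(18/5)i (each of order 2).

Let g(z) = f(z)e^{-iωz}; for large |z| the factor e^{-iωz} decays in the lower half-plane when ω > 0 and in the upper half-plane when ω < 0.

Case ω > 0 (lower half-plane, clockwise contour ⇒ F(ω) = -2πi·ΣRes):
  Res_{z = - \frac{18 i}{5}} g(z) = \frac{i \left(5 - 18 \omega\right) e^{- \frac{18 \omega}{5}}}{24} (pole of order 2)
  F(ω) = -2πi·ΣRes = \frac{\pi \left(5 - 18 \omega\right) e^{- \frac{18 \omega}{5}}}{12}

Case ω < 0 (upper half-plane, counterclockwise contour ⇒ F(ω) = +2πi·ΣRes):
  Res_{z = \frac{18 i}{5}} g(z) = \frac{i \left(- 18 \omega - 5\right) e^{\frac{18 \omega}{5}}}{24} (pole of order 2)
  F(ω) = 2πi·ΣRes = \frac{\pi \left(18 \omega + 5\right) e^{\frac{18 \omega}{5}}}{12}

Both cases combine into a single formula in |ω|:

F(ω) = \frac{\pi \left(5 - 18 \left|{\omega}\right|\right) e^{- \frac{18 \left|{\omega}\right|}{5}}}{12}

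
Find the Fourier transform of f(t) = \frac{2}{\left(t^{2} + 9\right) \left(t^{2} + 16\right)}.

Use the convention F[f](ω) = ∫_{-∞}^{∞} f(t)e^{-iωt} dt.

F(ω) = \frac{\pi \left(4 e^{\left|{\omega}\right|} - 3\right) e^{- 4 \left|{\omega}\right|}}{42}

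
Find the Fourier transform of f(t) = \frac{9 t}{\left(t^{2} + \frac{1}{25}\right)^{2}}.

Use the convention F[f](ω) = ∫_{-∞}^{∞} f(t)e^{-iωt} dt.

F(ω) = - \frac{45 i \pi \omega e^{- \frac{\left|{\omega}\right|}{5}}}{2}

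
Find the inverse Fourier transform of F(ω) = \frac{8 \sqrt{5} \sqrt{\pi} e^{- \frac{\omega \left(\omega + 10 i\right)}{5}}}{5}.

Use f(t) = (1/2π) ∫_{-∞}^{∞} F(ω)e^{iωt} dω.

f(t) = 4 e^{- \frac{5 \left(t - 2\right)^{2}}{4}}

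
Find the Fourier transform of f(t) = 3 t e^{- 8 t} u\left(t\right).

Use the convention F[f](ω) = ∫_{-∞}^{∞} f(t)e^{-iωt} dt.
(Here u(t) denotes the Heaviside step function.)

F(ω) = \frac{3}{\left(i \omega + 8\right)^{2}}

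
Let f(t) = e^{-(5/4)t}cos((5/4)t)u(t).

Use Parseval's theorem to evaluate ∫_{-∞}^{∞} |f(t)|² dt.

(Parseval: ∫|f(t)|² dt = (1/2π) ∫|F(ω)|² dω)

∫|f(t)|² dt = \frac{3}{10}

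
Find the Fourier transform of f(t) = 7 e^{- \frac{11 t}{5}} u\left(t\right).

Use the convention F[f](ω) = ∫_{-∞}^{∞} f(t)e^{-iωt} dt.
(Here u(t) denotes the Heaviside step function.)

F(ω) = \frac{35}{5 i \omega + 11}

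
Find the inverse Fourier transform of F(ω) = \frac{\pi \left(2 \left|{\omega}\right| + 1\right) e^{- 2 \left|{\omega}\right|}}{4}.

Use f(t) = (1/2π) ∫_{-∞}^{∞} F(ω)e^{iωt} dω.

f(t) = \frac{4}{\left(t^{2} + 4\right)^{2}}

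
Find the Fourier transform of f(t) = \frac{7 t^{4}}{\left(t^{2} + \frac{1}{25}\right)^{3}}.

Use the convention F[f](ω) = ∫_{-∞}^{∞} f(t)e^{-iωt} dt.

F(ω) = \frac{7 \pi \left(\omega^{2} - 25 \left|{\omega}\right| + 75\right) e^{- \frac{\left|{\omega}\right|}{5}}}{40}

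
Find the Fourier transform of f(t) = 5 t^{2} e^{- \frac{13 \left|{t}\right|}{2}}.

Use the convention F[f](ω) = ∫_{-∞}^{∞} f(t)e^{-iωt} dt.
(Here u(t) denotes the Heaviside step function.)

F(ω) = \frac{2080 \left(169 - 12 \omega^{2}\right)}{\left(4 \omega^{2} + 169\right)^{3}}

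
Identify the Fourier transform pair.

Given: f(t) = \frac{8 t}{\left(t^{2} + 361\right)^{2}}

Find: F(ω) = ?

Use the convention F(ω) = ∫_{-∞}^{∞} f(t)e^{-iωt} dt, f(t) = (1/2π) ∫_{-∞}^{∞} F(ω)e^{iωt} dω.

F(ω) = - \frac{4 i \pi \omega e^{- 19 \left|{\omega}\right|}}{19}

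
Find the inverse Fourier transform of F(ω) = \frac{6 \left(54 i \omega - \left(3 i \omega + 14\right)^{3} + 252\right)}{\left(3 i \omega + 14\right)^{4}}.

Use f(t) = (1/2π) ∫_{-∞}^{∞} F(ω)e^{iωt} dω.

f(t) = 2 \left(t^{2} - 1\right) e^{- \frac{14 t}{3}} u\left(t\right)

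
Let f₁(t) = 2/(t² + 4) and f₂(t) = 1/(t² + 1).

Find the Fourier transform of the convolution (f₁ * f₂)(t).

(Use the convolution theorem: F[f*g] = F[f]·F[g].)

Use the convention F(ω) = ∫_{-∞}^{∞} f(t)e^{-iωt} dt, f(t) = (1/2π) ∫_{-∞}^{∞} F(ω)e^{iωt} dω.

F[f₁*f₂](ω) = \pi^{2} e^{- 3 \left|{\omega}\right|}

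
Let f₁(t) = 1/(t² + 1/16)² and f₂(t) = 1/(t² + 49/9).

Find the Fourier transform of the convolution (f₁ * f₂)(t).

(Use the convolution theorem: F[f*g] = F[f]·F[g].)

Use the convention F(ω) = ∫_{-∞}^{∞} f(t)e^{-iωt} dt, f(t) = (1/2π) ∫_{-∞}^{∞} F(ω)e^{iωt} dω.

F[f₁*f₂](ω) = \frac{24 \pi^{2} \left(\left|{\omega}\right| + 4\right) e^{- \frac{31 \left|{\omega}\right|}{12}}}{7}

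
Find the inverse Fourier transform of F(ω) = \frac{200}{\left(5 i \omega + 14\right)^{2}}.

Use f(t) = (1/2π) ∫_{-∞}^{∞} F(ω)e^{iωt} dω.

f(t) = 8 t e^{- \frac{14 t}{5}} u\left(t\right)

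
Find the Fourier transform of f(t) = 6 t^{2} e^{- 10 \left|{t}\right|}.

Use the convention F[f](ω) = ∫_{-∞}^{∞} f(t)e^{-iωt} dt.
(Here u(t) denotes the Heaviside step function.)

F(ω) = \frac{240 \left(100 - 3 \omega^{2}\right)}{\left(\omega^{2} + 100\right)^{3}}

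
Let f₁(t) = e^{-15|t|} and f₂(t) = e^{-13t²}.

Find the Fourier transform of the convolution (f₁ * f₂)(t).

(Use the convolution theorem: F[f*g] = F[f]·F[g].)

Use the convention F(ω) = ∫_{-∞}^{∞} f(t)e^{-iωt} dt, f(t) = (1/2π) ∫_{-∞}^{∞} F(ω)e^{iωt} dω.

F[f₁*f₂](ω) = \frac{30 \sqrt{13} \sqrt{\pi} e^{- \frac{\omega^{2}}{52}}}{13 \left(\omega^{2} + 225\right)}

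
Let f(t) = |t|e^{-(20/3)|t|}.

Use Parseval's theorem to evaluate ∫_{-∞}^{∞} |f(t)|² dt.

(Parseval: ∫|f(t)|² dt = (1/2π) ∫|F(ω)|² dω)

∫|f(t)|² dt = \frac{27}{16000}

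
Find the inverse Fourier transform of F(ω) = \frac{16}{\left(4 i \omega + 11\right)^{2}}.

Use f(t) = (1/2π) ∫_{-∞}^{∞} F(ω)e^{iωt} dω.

f(t) = t e^{- \frac{11 t}{4}} u\left(t\right)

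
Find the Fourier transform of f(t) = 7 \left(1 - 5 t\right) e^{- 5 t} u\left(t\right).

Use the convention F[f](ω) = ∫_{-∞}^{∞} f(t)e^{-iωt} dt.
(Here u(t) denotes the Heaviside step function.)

F(ω) = \frac{7 i \omega}{- \omega^{2} + 10 i \omega + 25}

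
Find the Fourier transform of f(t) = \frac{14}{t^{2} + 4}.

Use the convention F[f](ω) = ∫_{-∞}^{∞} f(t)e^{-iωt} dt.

F(ω) = 7 \pi e^{- 2 \left|{\omega}\right|}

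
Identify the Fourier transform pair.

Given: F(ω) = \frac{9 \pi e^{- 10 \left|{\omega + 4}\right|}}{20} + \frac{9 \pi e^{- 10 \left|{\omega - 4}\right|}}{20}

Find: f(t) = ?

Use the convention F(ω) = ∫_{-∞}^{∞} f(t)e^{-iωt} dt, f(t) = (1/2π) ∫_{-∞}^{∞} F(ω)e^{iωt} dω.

f(t) = \frac{9 \cos{\left(4 t \right)}}{t^{2} + 100}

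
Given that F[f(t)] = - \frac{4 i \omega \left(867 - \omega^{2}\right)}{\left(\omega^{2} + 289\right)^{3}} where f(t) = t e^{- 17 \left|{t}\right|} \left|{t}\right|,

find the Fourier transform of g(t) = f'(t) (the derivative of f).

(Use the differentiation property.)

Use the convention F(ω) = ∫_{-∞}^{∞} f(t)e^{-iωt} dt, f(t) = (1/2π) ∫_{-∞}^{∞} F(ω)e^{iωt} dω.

F[g](ω) = \frac{4 \omega^{2} \left(867 - \omega^{2}\right)}{\left(\omega^{2} + 289\right)^{3}}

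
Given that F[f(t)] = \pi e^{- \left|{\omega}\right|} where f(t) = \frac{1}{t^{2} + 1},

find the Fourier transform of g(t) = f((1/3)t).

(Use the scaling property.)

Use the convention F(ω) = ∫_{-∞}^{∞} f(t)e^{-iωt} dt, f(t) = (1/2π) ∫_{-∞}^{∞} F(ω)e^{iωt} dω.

F[g](ω) = 3 \pi e^{- 3 \left|{\omega}\right|}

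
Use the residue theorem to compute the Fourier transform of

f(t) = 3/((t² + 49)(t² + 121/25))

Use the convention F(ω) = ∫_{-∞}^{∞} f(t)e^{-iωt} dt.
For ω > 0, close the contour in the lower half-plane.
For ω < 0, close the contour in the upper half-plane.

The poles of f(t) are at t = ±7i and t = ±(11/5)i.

Let g(z) = f(z)e^{-iωz}; for large |z| the factor e^{-iωz} decays in the lower half-plane when ω > 0 and in the upper half-plane when ω < 0.

Case ω > 0 (lower half-plane, clockwise contour ⇒ F(ω) = -2πi·ΣRes):
  Res_{z = - 7 i} g(z) = - \frac{25 i e^{- 7 \omega}}{5152}
  Res_{z = - \frac{11 i}{5}} g(z) = \frac{125 i e^{- \frac{11 \omega}{5}}}{8096}
  F(ω) = -2πi·ΣRes = - \frac{25 \pi e^{- 7 \omega}}{2576} + \frac{125 \pi e^{- \frac{11 \omega}{5}}}{4048}

Case ω < 0 (upper half-plane, counterclockwise contour ⇒ F(ω) = +2πi·ΣRes):
  Res_{z = 7 i} g(z) = \frac{25 i e^{7 \omega}}{5152}
  Res_{z = \frac{11 i}{5}} g(z) = - \frac{125 i e^{\frac{11 \omega}{5}}}{8096}
  F(ω) = 2πi·ΣRes = \frac{25 \pi \left(35 e^{\frac{11 \omega}{5}} - 11 e^{7 \omega}\right)}{28336}

Both cases combine into a single formula in |ω|:

F(ω) = - \frac{25 \pi e^{- 7 \left|{\omega}\right|}}{2576} + \frac{125 \pi e^{- \frac{11 \left|{\omega}\right|}{5}}}{4048}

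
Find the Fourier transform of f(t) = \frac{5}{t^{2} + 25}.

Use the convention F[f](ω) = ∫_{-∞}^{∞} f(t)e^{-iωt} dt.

F(ω) = \pi e^{- 5 \left|{\omega}\right|}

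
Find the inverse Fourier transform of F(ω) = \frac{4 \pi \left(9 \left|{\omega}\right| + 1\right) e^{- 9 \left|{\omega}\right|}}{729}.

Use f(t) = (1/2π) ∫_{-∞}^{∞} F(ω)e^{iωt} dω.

f(t) = \frac{8}{\left(t^{2} + 81\right)^{2}}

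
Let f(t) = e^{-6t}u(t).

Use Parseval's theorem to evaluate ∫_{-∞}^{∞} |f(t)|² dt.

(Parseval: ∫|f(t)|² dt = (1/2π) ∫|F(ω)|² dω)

∫|f(t)|² dt = \frac{1}{12}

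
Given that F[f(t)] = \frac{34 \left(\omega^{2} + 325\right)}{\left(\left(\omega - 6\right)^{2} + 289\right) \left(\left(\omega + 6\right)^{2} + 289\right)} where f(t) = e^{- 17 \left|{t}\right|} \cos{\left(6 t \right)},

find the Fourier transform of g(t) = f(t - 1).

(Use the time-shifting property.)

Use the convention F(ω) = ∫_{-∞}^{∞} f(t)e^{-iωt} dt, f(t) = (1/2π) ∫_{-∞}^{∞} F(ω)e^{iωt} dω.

F[g](ω) = \frac{34 \left(\omega^{2} + 325\right) e^{- i \omega}}{\omega^{4} + 506 \omega^{2} + 105625}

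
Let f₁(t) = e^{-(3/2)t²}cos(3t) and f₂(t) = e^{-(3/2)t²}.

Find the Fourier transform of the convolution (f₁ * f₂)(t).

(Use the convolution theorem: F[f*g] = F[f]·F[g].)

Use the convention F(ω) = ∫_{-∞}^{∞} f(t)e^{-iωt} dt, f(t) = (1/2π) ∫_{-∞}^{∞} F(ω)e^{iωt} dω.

F[f₁*f₂](ω) = \frac{\pi \left(e^{2 \omega} + 1\right) e^{- \frac{\omega^{2}}{3} - \omega - \frac{3}{2}}}{3}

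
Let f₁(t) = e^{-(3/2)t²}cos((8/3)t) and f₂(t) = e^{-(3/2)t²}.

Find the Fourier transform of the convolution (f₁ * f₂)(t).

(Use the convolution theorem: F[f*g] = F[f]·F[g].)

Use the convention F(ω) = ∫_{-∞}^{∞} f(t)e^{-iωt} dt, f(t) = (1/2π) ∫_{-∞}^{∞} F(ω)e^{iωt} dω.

F[f₁*f₂](ω) = \frac{\pi \left(e^{\frac{16 \omega}{9}} + 1\right) e^{- \frac{\omega^{2}}{3} - \frac{8 \omega}{9} - \frac{32}{27}}}{3}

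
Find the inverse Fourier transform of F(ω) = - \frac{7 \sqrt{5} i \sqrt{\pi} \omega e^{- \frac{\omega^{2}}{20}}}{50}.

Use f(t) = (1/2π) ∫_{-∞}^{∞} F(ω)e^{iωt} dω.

f(t) = 7 t e^{- 5 t^{2}}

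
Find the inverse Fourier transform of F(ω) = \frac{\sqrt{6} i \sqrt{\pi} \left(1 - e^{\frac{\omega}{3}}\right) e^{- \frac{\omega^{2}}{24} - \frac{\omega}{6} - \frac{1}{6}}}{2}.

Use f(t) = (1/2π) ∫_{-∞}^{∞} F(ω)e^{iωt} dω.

f(t) = 6 e^{- 6 t^{2}} \sin{\left(2 t \right)}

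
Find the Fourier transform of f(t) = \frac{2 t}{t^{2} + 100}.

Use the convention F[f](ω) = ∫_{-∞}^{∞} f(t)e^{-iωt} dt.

F(ω) = - 2 i \pi e^{- 10 \left|{\omega}\right|} \operatorname{sign}{\left(\omega \right)}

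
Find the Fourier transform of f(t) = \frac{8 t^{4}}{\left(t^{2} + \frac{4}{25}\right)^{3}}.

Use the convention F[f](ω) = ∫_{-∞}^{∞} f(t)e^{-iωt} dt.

F(ω) = \frac{\pi \left(4 \omega^{2} - 50 \left|{\omega}\right| + 75\right) e^{- \frac{2 \left|{\omega}\right|}{5}}}{10}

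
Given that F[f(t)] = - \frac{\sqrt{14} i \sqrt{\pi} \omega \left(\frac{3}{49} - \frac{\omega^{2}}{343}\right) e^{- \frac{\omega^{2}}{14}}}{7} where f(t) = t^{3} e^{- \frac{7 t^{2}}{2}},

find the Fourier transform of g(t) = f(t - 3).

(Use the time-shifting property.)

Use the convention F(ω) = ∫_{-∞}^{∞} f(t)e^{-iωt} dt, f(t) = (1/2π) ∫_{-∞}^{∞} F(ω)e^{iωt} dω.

F[g](ω) = \frac{\sqrt{14} i \sqrt{\pi} \omega \left(\omega^{2} - 21\right) e^{- \frac{\omega \left(\omega + 42 i\right)}{14}}}{2401}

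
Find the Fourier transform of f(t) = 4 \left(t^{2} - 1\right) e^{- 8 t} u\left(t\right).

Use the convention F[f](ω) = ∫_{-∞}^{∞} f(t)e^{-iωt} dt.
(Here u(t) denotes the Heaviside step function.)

F(ω) = \frac{4 \left(2 i \omega - \left(i \omega + 8\right)^{3} + 16\right)}{\left(i \omega + 8\right)^{4}}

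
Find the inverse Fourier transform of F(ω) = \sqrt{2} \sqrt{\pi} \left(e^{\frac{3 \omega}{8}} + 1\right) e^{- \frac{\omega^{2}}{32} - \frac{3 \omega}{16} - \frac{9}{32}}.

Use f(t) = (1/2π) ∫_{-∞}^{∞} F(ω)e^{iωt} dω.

f(t) = 8 e^{- 8 t^{2}} \cos{\left(3 t \right)}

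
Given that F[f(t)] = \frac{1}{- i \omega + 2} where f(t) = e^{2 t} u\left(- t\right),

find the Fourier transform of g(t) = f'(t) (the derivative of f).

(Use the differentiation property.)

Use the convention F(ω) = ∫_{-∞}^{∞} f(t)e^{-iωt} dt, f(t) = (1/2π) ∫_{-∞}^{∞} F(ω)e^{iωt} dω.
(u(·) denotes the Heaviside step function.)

F[g](ω) = - \frac{\omega}{\omega + 2 i}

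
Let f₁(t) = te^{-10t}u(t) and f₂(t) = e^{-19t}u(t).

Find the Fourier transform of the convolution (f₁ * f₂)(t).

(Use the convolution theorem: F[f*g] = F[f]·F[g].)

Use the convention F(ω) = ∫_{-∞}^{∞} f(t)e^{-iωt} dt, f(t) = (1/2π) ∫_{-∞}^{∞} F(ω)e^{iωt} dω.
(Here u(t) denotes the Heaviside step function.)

F[f₁*f₂](ω) = \frac{1}{\left(i \omega + 10\right)^{2} \left(i \omega + 19\right)}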